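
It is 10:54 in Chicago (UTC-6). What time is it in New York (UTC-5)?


11:54

Time difference = UTC-5 - UTC-6 = +1 hours
New hour = (10 + 1) mod 24
= 11 mod 24 = 11
Minutes unchanged → 11:54


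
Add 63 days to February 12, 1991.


April 16, 1991

Start: February 12, 1991
Add 63 days
February 12 → March 1: 28 - 12 + 1 = 17 days (63 - 17 = 46 left)
March 1 → April 1: 31 - 1 + 1 = 31 days (46 - 31 = 15 left)
April 1 + 15 = April 16, 1991


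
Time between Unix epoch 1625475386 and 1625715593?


Difference = 1625715593 - 1625475386 = 240207 seconds
In hours: 240207 / 3600 ≈ 66.7
In days: 240207 / 86400 ≈ 2.78

240207 seconds (66.7 hours / 2.78 days)


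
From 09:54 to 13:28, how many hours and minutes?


3h 34m

End time in minutes: 13×60 + 28 = 808
Start time in minutes: 9×60 + 54 = 594
Difference = 808 - 594 = 214 minutes
= 3 hours 34 minutes


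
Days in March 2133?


31 days

Month: March (month 3)
March has 31 days


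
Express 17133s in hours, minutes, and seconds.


Hours: 17133 ÷ 3600 = 4 remainder 2733
Minutes: 2733 ÷ 60 = 45 remainder 33
Seconds: 33

4h 45m 33s


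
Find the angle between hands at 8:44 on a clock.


Hour hand = 8×30 + 44×0.5 = 262.0°
Minute hand = 44×6 = 264°
Difference = |262.0 - 264| = 2.0°

2.0°


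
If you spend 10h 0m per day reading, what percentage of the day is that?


41.7%

Time: 600 minutes
Day: 1440 minutes
Percentage = (600/1440) × 100 ≈ 41.7%


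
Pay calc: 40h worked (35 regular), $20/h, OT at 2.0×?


$900.00

Regular: 35h × $20 = $700.00
Overtime: 40 - 35 = 5h
OT pay: 5h × $20 × 2.0 = $200.00
Total = $700.00 + $200.00 = $900.00


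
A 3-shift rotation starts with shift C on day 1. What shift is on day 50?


Shifts: A, B, C
Start: C (index 2)
Day 50: (2 + 50 - 1) mod 3
= 51 mod 3
= 0
Index 0 → shift A

Shift A


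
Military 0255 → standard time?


Hour: 2
2 < 12 → AM

2:55 AM


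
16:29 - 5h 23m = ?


11:06

Start: 989 minutes from midnight
Subtract: 323 minutes
Remaining: 989 - 323 = 666
Hours: 11, Minutes: 6


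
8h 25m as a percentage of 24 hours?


0.3507 (35.07%)

Total minutes: 8×60 + 25 = 505
Day = 24×60 = 1440 minutes
Fraction = 505/1440 ≈ 0.3507
As a percentage: 505/1440 × 100 ≈ 35.07%


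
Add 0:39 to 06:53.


07:32

Start: 413 minutes from midnight
Add: 39 minutes
Total: 452 minutes
Hours: 452 ÷ 60 = 7 remainder 32


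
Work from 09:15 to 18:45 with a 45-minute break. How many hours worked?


8h 45m (525 minutes)

Total time = (18×60+45) - (9×60+15)
= 1125 - 555 = 570 min
Minus break: 570 - 45 = 525 min
= 8h 45m


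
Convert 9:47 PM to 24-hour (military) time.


21:47

Input: 9:47 PM
PM: 9 + 12 = 21


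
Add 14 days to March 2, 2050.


March 16, 2050

Start: March 2, 2050
Add 14 days
March 2 + 14 = March 16, 2050


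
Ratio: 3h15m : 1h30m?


Duration 1: 195 minutes
Duration 2: 90 minutes
Ratio = 195:90
GCD = 15
Simplified = 13:6
As a decimal: 13/6 ≈ 2.17

13:6 (2.17)


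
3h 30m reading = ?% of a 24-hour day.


14.6%

Time: 210 minutes
Day: 1440 minutes
Percentage = (210/1440) × 100 ≈ 14.6%


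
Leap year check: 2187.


Rules: divisible by 4 AND (not by 100 OR by 400)
2187 ÷ 4 = 546 remainder 3 → not divisible by 4
Not divisible by 4 → not a leap year

No


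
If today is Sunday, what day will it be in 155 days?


Start: Sunday (index 6)
(6 + 155) mod 7
= 161 mod 7
= 0
Index 0 → Monday

Monday


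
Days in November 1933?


Month: November (month 11)
November has 30 days

30 days


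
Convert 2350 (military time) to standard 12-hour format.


11:50 PM

Hour: 23
23 - 12 = 11 → PM


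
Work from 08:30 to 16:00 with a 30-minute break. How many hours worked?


7h 0m (420 minutes)

Total time = (16×60+0) - (8×60+30)
= 960 - 510 = 450 min
Minus break: 450 - 30 = 420 min
= 7h 0m


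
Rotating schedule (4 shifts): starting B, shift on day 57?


Shift B

Shifts: A, B, C, D
Start: B (index 1)
Day 57: (1 + 57 - 1) mod 4
= 57 mod 4
= 1
Index 1 → shift B


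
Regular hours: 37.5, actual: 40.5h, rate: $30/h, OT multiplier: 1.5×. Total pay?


Regular: 37.5h × $30 = $1125.00
Overtime: 40.5 - 37.5 = 3.0h
OT pay: 3.0h × $30 × 1.5 = $135.00
Total = $1125.00 + $135.00 = $1260.00

$1260.00


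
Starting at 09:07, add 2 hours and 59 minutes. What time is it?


12:06

Start: 547 minutes from midnight
Add: 179 minutes
Total: 726 minutes
Hours: 726 ÷ 60 = 12 remainder 6


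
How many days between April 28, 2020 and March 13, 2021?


From April 28, 2020 to March 13, 2021
Rest of April 2020: 30 - 28 = 2
Full months: May 31, June 30, July 31, August 31, September 30, October 31, November 30, December 31, January 31, February 2021 28
Days into March 2021: 13
Total = 2 + 31 + 30 + 31 + 31 + 30 + 31 + 30 + 31 + 31 + 28 + 13 = 319 days

319 days


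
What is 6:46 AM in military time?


Input: 6:46 AM
AM hour stays: 6

06:46


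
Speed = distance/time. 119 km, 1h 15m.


95.2 km/h

Distance: 119 km
Time: 1h 15m = 75 min = 75/60 = 5/4 hours
Speed = 119 ÷ (5/4) = 119 × 4 / 5 = 476/5 = 95.2 km/h


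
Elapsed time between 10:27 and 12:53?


2h 26m

End time in minutes: 12×60 + 53 = 773
Start time in minutes: 10×60 + 27 = 627
Difference = 773 - 627 = 146 minutes
= 2 hours 26 minutes


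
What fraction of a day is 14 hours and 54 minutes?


0.6208 (62.08%)

Total minutes: 14×60 + 54 = 894
Day = 24×60 = 1440 minutes
Fraction = 894/1440 ≈ 0.6208
As a percentage: 894/1440 × 100 ≈ 62.08%


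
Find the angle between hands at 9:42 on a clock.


Hour hand = 9×30 + 42×0.5 = 291.0°
Minute hand = 42×6 = 252°
Difference = |291.0 - 252| = 39.0°

39.0°


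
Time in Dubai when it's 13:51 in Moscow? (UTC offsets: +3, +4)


Time difference = UTC+4 - UTC+3 = +1 hours
New hour = (13 + 1) mod 24
= 14 mod 24 = 14
Minutes unchanged → 14:51

14:51


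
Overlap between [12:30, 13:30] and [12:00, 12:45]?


15 minutes

Meeting A: 750-810 (in minutes from midnight)
Meeting B: 720-765
Overlap start = max(750, 720) = 750
Overlap end = min(810, 765) = 765
Overlap = max(0, 765 - 750) = 15 min


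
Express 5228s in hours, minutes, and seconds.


1h 27m 8s

Hours: 5228 ÷ 3600 = 1 remainder 1628
Minutes: 1628 ÷ 60 = 27 remainder 8
Seconds: 8


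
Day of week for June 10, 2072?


Zeller's congruence:
q=10, m=6, k=72, j=20
h = (10 + ⌊13×7/5⌋ + 72 + ⌊72/4⌋ + ⌊20/4⌋ - 2×20) mod 7
= (10 + 18 + 72 + 18 + 5 - 40) mod 7
= 83 mod 7 = 6
h=6 → Friday

Friday


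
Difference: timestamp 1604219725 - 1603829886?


389839 seconds (108.3 hours / 4.51 days)

Difference = 1604219725 - 1603829886 = 389839 seconds
In hours: 389839 / 3600 ≈ 108.3
In days: 389839 / 86400 ≈ 4.51


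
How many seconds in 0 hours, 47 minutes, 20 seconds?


Hours: 0 × 3600 = 0
Minutes: 47 × 60 = 2820
Seconds: 20
Total = 0 + 2820 + 20 = 2840

2840 seconds


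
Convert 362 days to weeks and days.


Weeks: 362 ÷ 7 = 51 remainder 5

51 weeks 5 days


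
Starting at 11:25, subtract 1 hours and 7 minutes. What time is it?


Start: 685 minutes from midnight
Subtract: 67 minutes
Remaining: 685 - 67 = 618
Hours: 10, Minutes: 18

10:18


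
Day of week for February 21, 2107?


Zeller's congruence:
q=21, m=14, k=6, j=21
h = (21 + ⌊13×15/5⌋ + 6 + ⌊6/4⌋ + ⌊21/4⌋ - 2×21) mod 7
= (21 + 39 + 6 + 1 + 5 - 42) mod 7
= 30 mod 7 = 2
h=2 → Monday

Monday


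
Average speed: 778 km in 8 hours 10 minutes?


Distance: 778 km
Time: 8h 10m = 490 min = 490/60 = 49/6 hours
Speed = 778 ÷ (49/6) = 778 × 6 / 49 = 4668/49 ≈ 95.3 km/h

95.3 km/h


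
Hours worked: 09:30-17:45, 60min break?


7h 15m (435 minutes)

Total time = (17×60+45) - (9×60+30)
= 1065 - 570 = 495 min
Minus break: 495 - 60 = 435 min
= 7h 15m


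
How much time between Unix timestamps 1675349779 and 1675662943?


313164 seconds (87.0 hours / 3.62 days)

Difference = 1675662943 - 1675349779 = 313164 seconds
In hours: 313164 / 3600 ≈ 87.0
In days: 313164 / 86400 ≈ 3.62


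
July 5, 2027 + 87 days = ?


Start: July 5, 2027
Add 87 days
July 5 → August 1: 31 - 5 + 1 = 27 days (87 - 27 = 60 left)
August 1 → September 1: 31 - 1 + 1 = 31 days (60 - 31 = 29 left)
September 1 + 29 = September 30, 2027

September 30, 2027


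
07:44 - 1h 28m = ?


06:16

Start: 464 minutes from midnight
Subtract: 88 minutes
Remaining: 464 - 88 = 376
Hours: 6, Minutes: 16


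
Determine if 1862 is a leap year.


Rules: divisible by 4 AND (not by 100 OR by 400)
1862 ÷ 4 = 465 remainder 2 → not divisible by 4
Not divisible by 4 → not a leap year

No


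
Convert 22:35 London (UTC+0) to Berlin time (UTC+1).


23:35

Time difference = UTC+1 - UTC+0 = +1 hours
New hour = (22 + 1) mod 24
= 23 mod 24 = 23
Minutes unchanged → 23:35


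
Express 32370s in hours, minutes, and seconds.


Hours: 32370 ÷ 3600 = 8 remainder 3570
Minutes: 3570 ÷ 60 = 59 remainder 30
Seconds: 30

8h 59m 30s


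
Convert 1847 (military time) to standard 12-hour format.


Hour: 18
18 - 12 = 6 → PM

6:47 PM


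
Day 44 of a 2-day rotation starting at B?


Shift A

Shifts: A, B
Start: B (index 1)
Day 44: (1 + 44 - 1) mod 2
= 44 mod 2
= 0
Index 0 → shift A


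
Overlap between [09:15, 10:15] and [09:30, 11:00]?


45 minutes

Meeting A: 555-615 (in minutes from midnight)
Meeting B: 570-660
Overlap start = max(555, 570) = 570
Overlap end = min(615, 660) = 615
Overlap = max(0, 615 - 570) = 45 min


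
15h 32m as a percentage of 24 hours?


0.6472 (64.72%)

Total minutes: 15×60 + 32 = 932
Day = 24×60 = 1440 minutes
Fraction = 932/1440 ≈ 0.6472
As a percentage: 932/1440 × 100 ≈ 64.72%


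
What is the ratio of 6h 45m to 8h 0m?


Duration 1: 405 minutes
Duration 2: 480 minutes
Ratio = 405:480
GCD = 15
Simplified = 27:32
As a decimal: 27/32 ≈ 0.84

27:32 (0.84)


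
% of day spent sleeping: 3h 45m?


Time: 225 minutes
Day: 1440 minutes
Percentage = (225/1440) × 100 ≈ 15.6%

15.6%


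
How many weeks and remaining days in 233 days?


33 weeks 2 days

Weeks: 233 ÷ 7 = 33 remainder 2


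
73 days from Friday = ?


Start: Friday (index 4)
(4 + 73) mod 7
= 77 mod 7
= 0
Index 0 → Monday

Monday


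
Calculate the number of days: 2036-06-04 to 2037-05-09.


339 days

From June 4, 2036 to May 9, 2037
Rest of June 2036: 30 - 4 = 26
Full months: July 31, August 31, September 30, October 31, November 30, December 31, January 31, February 2037 28, March 31, April 30
Days into May 2037: 9
Total = 26 + 31 + 31 + 30 + 31 + 30 + 31 + 31 + 28 + 31 + 30 + 9 = 339 days


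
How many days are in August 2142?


31 days

Month: August (month 8)
August has 31 days


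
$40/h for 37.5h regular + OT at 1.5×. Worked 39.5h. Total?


Regular: 37.5h × $40 = $1500.00
Overtime: 39.5 - 37.5 = 2.0h
OT pay: 2.0h × $40 × 1.5 = $120.00
Total = $1500.00 + $120.00 = $1620.00

$1620.00


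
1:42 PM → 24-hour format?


13:42

Input: 1:42 PM
PM: 1 + 12 = 13


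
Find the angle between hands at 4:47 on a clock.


138.5°

Hour hand = 4×30 + 47×0.5 = 143.5°
Minute hand = 47×6 = 282°
Difference = |143.5 - 282| = 138.5°


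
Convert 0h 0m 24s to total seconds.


24 seconds

Hours: 0 × 3600 = 0
Minutes: 0 × 60 = 0
Seconds: 24
Total = 0 + 0 + 24 = 24


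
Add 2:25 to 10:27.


12:52

Start: 627 minutes from midnight
Add: 145 minutes
Total: 772 minutes
Hours: 772 ÷ 60 = 12 remainder 52


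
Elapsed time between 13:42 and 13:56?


0h 14m

End time in minutes: 13×60 + 56 = 836
Start time in minutes: 13×60 + 42 = 822
Difference = 836 - 822 = 14 minutes
= 0 hours 14 minutes


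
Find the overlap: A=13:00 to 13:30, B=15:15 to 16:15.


Meeting A: 780-810 (in minutes from midnight)
Meeting B: 915-975
Overlap start = max(780, 915) = 915
Overlap end = min(810, 975) = 810
Overlap = max(0, 810 - 915) = 0 min

0 minutes


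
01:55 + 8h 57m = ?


Start: 115 minutes from midnight
Add: 537 minutes
Total: 652 minutes
Hours: 652 ÷ 60 = 10 remainder 52

10:52


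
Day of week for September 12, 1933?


Zeller's congruence:
q=12, m=9, k=33, j=19
h = (12 + ⌊13×10/5⌋ + 33 + ⌊33/4⌋ + ⌊19/4⌋ - 2×19) mod 7
= (12 + 26 + 33 + 8 + 4 - 38) mod 7
= 45 mod 7 = 3
h=3 → Tuesday

Tuesday


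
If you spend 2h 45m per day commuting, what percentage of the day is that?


11.5%

Time: 165 minutes
Day: 1440 minutes
Percentage = (165/1440) × 100 ≈ 11.5%


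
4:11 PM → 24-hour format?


16:11

Input: 4:11 PM
PM: 4 + 12 = 16


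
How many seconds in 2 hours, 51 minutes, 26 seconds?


Hours: 2 × 3600 = 7200
Minutes: 51 × 60 = 3060
Seconds: 26
Total = 7200 + 3060 + 26 = 10286

10286 seconds


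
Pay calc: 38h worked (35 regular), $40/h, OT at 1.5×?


Regular: 35h × $40 = $1400.00
Overtime: 38 - 35 = 3h
OT pay: 3h × $40 × 1.5 = $180.00
Total = $1400.00 + $180.00 = $1580.00

$1580.00


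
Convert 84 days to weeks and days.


Weeks: 84 ÷ 7 = 12 remainder 0

12 weeks 0 days


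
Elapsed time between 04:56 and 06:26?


1h 30m

End time in minutes: 6×60 + 26 = 386
Start time in minutes: 4×60 + 56 = 296
Difference = 386 - 296 = 90 minutes
= 1 hours 30 minutes


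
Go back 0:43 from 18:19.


Start: 1099 minutes from midnight
Subtract: 43 minutes
Remaining: 1099 - 43 = 1056
Hours: 17, Minutes: 36

17:36


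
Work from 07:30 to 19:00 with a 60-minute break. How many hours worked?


Total time = (19×60+0) - (7×60+30)
= 1140 - 450 = 690 min
Minus break: 690 - 60 = 630 min
= 10h 30m

10h 30m (630 minutes)


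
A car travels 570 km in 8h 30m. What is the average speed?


67.1 km/h

Distance: 570 km
Time: 8h 30m = 510 min = 510/60 = 17/2 hours
Speed = 570 ÷ (17/2) = 570 × 2 / 17 = 1140/17 ≈ 67.1 km/h


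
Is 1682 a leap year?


Rules: divisible by 4 AND (not by 100 OR by 400)
1682 ÷ 4 = 420 remainder 2 → not divisible by 4
Not divisible by 4 → not a leap year

No


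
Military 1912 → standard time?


7:12 PM

Hour: 19
19 - 12 = 7 → PM


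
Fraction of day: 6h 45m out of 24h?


Total minutes: 6×60 + 45 = 405
Day = 24×60 = 1440 minutes
Fraction = 405/1440 ≈ 0.2813
As a percentage: 405/1440 × 100 ≈ 28.13%

0.2813 (28.13%)


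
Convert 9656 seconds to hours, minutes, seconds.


2h 40m 56s

Hours: 9656 ÷ 3600 = 2 remainder 2456
Minutes: 2456 ÷ 60 = 40 remainder 56
Seconds: 56


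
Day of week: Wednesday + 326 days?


Start: Wednesday (index 2)
(2 + 326) mod 7
= 328 mod 7
= 6
Index 6 → Sunday

Sunday


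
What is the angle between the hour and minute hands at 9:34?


Hour hand = 9×30 + 34×0.5 = 287.0°
Minute hand = 34×6 = 204°
Difference = |287.0 - 204| = 83.0°

83.0°


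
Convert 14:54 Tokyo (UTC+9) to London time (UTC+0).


Time difference = UTC+0 - UTC+9 = -9 hours
New hour = (14 -9) mod 24
= 5 mod 24 = 5
Minutes unchanged → 05:54

05:54


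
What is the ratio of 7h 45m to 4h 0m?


Duration 1: 465 minutes
Duration 2: 240 minutes
Ratio = 465:240
GCD = 15
Simplified = 31:16
As a decimal: 31/16 ≈ 1.94

31:16 (1.94)


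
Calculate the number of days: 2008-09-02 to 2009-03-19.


198 days

From September 2, 2008 to March 19, 2009
Rest of September 2008: 30 - 2 = 28
Full months: October 31, November 30, December 31, January 31, February 2009 28
Days into March 2009: 19
Total = 28 + 31 + 30 + 31 + 31 + 28 + 19 = 198 days


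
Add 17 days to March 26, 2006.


April 12, 2006

Start: March 26, 2006
Add 17 days
March 26 → April 1: 31 - 26 + 1 = 6 days (17 - 6 = 11 left)
April 1 + 11 = April 12, 2006


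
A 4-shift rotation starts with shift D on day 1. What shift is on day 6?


Shifts: A, B, C, D
Start: D (index 3)
Day 6: (3 + 6 - 1) mod 4
= 8 mod 4
= 0
Index 0 → shift A

Shift A


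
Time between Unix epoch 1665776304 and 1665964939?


Difference = 1665964939 - 1665776304 = 188635 seconds
In hours: 188635 / 3600 ≈ 52.4
In days: 188635 / 86400 ≈ 2.18

188635 seconds (52.4 hours / 2.18 days)


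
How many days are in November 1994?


Month: November (month 11)
November has 30 days

30 days


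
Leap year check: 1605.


No

Rules: divisible by 4 AND (not by 100 OR by 400)
1605 ÷ 4 = 401 remainder 1 → not divisible by 4
Not divisible by 4 → not a leap year


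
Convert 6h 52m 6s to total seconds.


24726 seconds

Hours: 6 × 3600 = 21600
Minutes: 52 × 60 = 3120
Seconds: 6
Total = 21600 + 3120 + 6 = 24726


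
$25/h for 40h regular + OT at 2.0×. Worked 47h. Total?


$1350.00

Regular: 40h × $25 = $1000.00
Overtime: 47 - 40 = 7h
OT pay: 7h × $25 × 2.0 = $350.00
Total = $1000.00 + $350.00 = $1350.00


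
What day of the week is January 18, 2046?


Thursday

Zeller's congruence:
q=18, m=13, k=45, j=20
h = (18 + ⌊13×14/5⌋ + 45 + ⌊45/4⌋ + ⌊20/4⌋ - 2×20) mod 7
= (18 + 36 + 45 + 11 + 5 - 40) mod 7
= 75 mod 7 = 5
h=5 → Thursday


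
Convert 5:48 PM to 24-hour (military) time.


Input: 5:48 PM
PM: 5 + 12 = 17

17:48


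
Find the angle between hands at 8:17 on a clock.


Hour hand = 8×30 + 17×0.5 = 248.5°
Minute hand = 17×6 = 102°
Difference = |248.5 - 102| = 146.5°

146.5°


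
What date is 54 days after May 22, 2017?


Start: May 22, 2017
Add 54 days
May 22 → June 1: 31 - 22 + 1 = 10 days (54 - 10 = 44 left)
June 1 → July 1: 30 - 1 + 1 = 30 days (44 - 30 = 14 left)
July 1 + 14 = July 15, 2017

July 15, 2017


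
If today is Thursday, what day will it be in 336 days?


Start: Thursday (index 3)
(3 + 336) mod 7
= 339 mod 7
= 3
Index 3 → Thursday

Thursday


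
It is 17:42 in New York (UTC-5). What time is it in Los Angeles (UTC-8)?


14:42

Time difference = UTC-8 - UTC-5 = -3 hours
New hour = (17 -3) mod 24
= 14 mod 24 = 14
Minutes unchanged → 14:42


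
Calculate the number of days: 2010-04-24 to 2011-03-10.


From April 24, 2010 to March 10, 2011
Rest of April 2010: 30 - 24 = 6
Full months: May 31, June 30, July 31, August 31, September 30, October 31, November 30, December 31, January 31, February 2011 28
Days into March 2011: 10
Total = 6 + 31 + 30 + 31 + 31 + 30 + 31 + 30 + 31 + 31 + 28 + 10 = 320 days

320 days


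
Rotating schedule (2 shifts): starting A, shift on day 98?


Shifts: A, B
Start: A (index 0)
Day 98: (0 + 98 - 1) mod 2
= 97 mod 2
= 1
Index 1 → shift B

Shift B


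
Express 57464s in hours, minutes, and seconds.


Hours: 57464 ÷ 3600 = 15 remainder 3464
Minutes: 3464 ÷ 60 = 57 remainder 44
Seconds: 44

15h 57m 44s


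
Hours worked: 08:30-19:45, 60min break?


Total time = (19×60+45) - (8×60+30)
= 1185 - 510 = 675 min
Minus break: 675 - 60 = 615 min
= 10h 15m

10h 15m (615 minutes)


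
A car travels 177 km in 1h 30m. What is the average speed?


118.0 km/h

Distance: 177 km
Time: 1h 30m = 90 min = 90/60 = 3/2 hours
Speed = 177 ÷ (3/2) = 177 × 2 / 3 = 354/3 = 118.0 km/h


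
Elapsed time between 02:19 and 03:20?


1h 1m

End time in minutes: 3×60 + 20 = 200
Start time in minutes: 2×60 + 19 = 139
Difference = 200 - 139 = 61 minutes
= 1 hours 1 minutes


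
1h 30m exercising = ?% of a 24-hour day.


Time: 90 minutes
Day: 1440 minutes
Percentage = (90/1440) × 100 ≈ 6.3%

6.3%


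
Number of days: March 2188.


31 days

Month: March (month 3)
March has 31 days


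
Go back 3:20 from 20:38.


17:18

Start: 1238 minutes from midnight
Subtract: 200 minutes
Remaining: 1238 - 200 = 1038
Hours: 17, Minutes: 18


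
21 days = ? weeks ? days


Weeks: 21 ÷ 7 = 3 remainder 0

3 weeks 0 days


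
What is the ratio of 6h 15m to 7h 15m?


25:29 (0.86)

Duration 1: 375 minutes
Duration 2: 435 minutes
Ratio = 375:435
GCD = 15
Simplified = 25:29
As a decimal: 25/29 ≈ 0.86


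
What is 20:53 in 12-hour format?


8:53 PM

Hour: 20
20 - 12 = 8 → PM


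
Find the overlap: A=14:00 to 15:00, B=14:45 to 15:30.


Meeting A: 840-900 (in minutes from midnight)
Meeting B: 885-930
Overlap start = max(840, 885) = 885
Overlap end = min(900, 930) = 900
Overlap = max(0, 900 - 885) = 15 min

15 minutes


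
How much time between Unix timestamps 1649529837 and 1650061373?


Difference = 1650061373 - 1649529837 = 531536 seconds
In hours: 531536 / 3600 ≈ 147.6
In days: 531536 / 86400 ≈ 6.15

531536 seconds (147.6 hours / 6.15 days)


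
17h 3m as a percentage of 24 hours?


0.7104 (71.04%)

Total minutes: 17×60 + 3 = 1023
Day = 24×60 = 1440 minutes
Fraction = 1023/1440 ≈ 0.7104
As a percentage: 1023/1440 × 100 ≈ 71.04%


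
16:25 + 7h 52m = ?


Start: 985 minutes from midnight
Add: 472 minutes
Total: 1457 minutes
Hours: 1457 ÷ 60 = 24 remainder 17
24 ≥ 24 → 24 - 24 = 0 (next day)

00:17 (next day)


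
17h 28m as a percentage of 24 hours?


0.7278 (72.78%)

Total minutes: 17×60 + 28 = 1048
Day = 24×60 = 1440 minutes
Fraction = 1048/1440 ≈ 0.7278
As a percentage: 1048/1440 × 100 ≈ 72.78%


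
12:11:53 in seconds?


43913 seconds

Hours: 12 × 3600 = 43200
Minutes: 11 × 60 = 660
Seconds: 53
Total = 43200 + 660 + 53 = 43913


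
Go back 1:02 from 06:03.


Start: 363 minutes from midnight
Subtract: 62 minutes
Remaining: 363 - 62 = 301
Hours: 5, Minutes: 1

05:01


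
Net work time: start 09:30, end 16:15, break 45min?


6h 0m (360 minutes)

Total time = (16×60+15) - (9×60+30)
= 975 - 570 = 405 min
Minus break: 405 - 45 = 360 min
= 6h 0m


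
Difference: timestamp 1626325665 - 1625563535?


762130 seconds (211.7 hours / 8.82 days)

Difference = 1626325665 - 1625563535 = 762130 seconds
In hours: 762130 / 3600 ≈ 211.7
In days: 762130 / 86400 ≈ 8.82


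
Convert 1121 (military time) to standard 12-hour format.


Hour: 11
11 < 12 → AM

11:21 AM


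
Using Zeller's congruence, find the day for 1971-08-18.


Wednesday

Zeller's congruence:
q=18, m=8, k=71, j=19
h = (18 + ⌊13×9/5⌋ + 71 + ⌊71/4⌋ + ⌊19/4⌋ - 2×19) mod 7
= (18 + 23 + 71 + 17 + 4 - 38) mod 7
= 95 mod 7 = 4
h=4 → Wednesday


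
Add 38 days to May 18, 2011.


June 25, 2011

Start: May 18, 2011
Add 38 days
May 18 → June 1: 31 - 18 + 1 = 14 days (38 - 14 = 24 left)
June 1 + 24 = June 25, 2011


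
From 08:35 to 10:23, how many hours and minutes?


1h 48m

End time in minutes: 10×60 + 23 = 623
Start time in minutes: 8×60 + 35 = 515
Difference = 623 - 515 = 108 minutes
= 1 hours 48 minutes


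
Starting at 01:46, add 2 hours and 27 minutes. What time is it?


Start: 106 minutes from midnight
Add: 147 minutes
Total: 253 minutes
Hours: 253 ÷ 60 = 4 remainder 13

04:13


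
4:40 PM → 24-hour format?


Input: 4:40 PM
PM: 4 + 12 = 16

16:40


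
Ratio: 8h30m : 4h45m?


34:19 (1.79)

Duration 1: 510 minutes
Duration 2: 285 minutes
Ratio = 510:285
GCD = 15
Simplified = 34:19
As a decimal: 34/19 ≈ 1.79


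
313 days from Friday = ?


Wednesday

Start: Friday (index 4)
(4 + 313) mod 7
= 317 mod 7
= 2
Index 2 → Wednesday


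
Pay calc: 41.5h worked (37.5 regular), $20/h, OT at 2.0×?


Regular: 37.5h × $20 = $750.00
Overtime: 41.5 - 37.5 = 4.0h
OT pay: 4.0h × $20 × 2.0 = $160.00
Total = $750.00 + $160.00 = $910.00

$910.00


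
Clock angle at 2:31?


Hour hand = 2×30 + 31×0.5 = 75.5°
Minute hand = 31×6 = 186°
Difference = |75.5 - 186| = 110.5°

110.5°


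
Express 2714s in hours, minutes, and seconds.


Hours: 2714 ÷ 3600 = 0 remainder 2714
Minutes: 2714 ÷ 60 = 45 remainder 14
Seconds: 14

0h 45m 14s


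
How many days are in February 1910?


28 days

Month: February (month 2)
February: 28 or 29 (leap year)
1910 leap year? No


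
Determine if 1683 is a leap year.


Rules: divisible by 4 AND (not by 100 OR by 400)
1683 ÷ 4 = 420 remainder 3 → not divisible by 4
Not divisible by 4 → not a leap year

No


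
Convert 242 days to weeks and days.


Weeks: 242 ÷ 7 = 34 remainder 4

34 weeks 4 days


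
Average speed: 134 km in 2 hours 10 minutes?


Distance: 134 km
Time: 2h 10m = 130 min = 130/60 = 13/6 hours
Speed = 134 ÷ (13/6) = 134 × 6 / 13 = 804/13 ≈ 61.8 km/h

61.8 km/h


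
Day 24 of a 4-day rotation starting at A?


Shifts: A, B, C, D
Start: A (index 0)
Day 24: (0 + 24 - 1) mod 4
= 23 mod 4
= 3
Index 3 → shift D

Shift D


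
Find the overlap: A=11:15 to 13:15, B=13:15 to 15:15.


0 minutes

Meeting A: 675-795 (in minutes from midnight)
Meeting B: 795-915
Overlap start = max(675, 795) = 795
Overlap end = min(795, 915) = 795
Overlap = max(0, 795 - 795) = 0 min


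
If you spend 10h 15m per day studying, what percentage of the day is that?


42.7%

Time: 615 minutes
Day: 1440 minutes
Percentage = (615/1440) × 100 ≈ 42.7%


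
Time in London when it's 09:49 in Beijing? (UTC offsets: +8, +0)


Time difference = UTC+0 - UTC+8 = -8 hours
New hour = (9 -8) mod 24
= 1 mod 24 = 1
Minutes unchanged → 01:49

01:49


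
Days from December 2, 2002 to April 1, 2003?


120 days

From December 2, 2002 to April 1, 2003
Rest of December 2002: 31 - 2 = 29
Full months: January 31, February 2003 28, March 31
Days into April 2003: 1
Total = 29 + 31 + 28 + 31 + 1 = 120 days


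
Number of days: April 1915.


Month: April (month 4)
April has 30 days

30 days


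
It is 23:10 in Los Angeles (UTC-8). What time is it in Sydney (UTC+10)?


Time difference = UTC+10 - UTC-8 = +18 hours
New hour = (23 + 18) mod 24
= 41 mod 24 = 17
Minutes unchanged → 17:10; 41 ≥ 24 → next day

17:10 (next day)


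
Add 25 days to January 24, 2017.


February 18, 2017

Start: January 24, 2017
Add 25 days
January 24 → February 1: 31 - 24 + 1 = 8 days (25 - 8 = 17 left)
February 1 + 17 = February 18, 2017


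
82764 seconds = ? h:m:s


Hours: 82764 ÷ 3600 = 22 remainder 3564
Minutes: 3564 ÷ 60 = 59 remainder 24
Seconds: 24

22h 59m 24s


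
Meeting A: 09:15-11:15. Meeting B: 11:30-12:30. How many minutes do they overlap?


0 minutes

Meeting A: 555-675 (in minutes from midnight)
Meeting B: 690-750
Overlap start = max(555, 690) = 690
Overlap end = min(675, 750) = 675
Overlap = max(0, 675 - 690) = 0 min


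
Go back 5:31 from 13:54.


Start: 834 minutes from midnight
Subtract: 331 minutes
Remaining: 834 - 331 = 503
Hours: 8, Minutes: 23

08:23


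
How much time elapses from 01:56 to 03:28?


1h 32m

End time in minutes: 3×60 + 28 = 208
Start time in minutes: 1×60 + 56 = 116
Difference = 208 - 116 = 92 minutes
= 1 hours 32 minutes


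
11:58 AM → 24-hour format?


11:58

Input: 11:58 AM
AM hour stays: 11


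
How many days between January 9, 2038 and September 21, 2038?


255 days

From January 9, 2038 to September 21, 2038
Rest of January 2038: 31 - 9 = 22
Full months: February 2038 28, March 31, April 30, May 31, June 30, July 31, August 31
Days into September 2038: 21
Total = 22 + 28 + 31 + 30 + 31 + 30 + 31 + 31 + 21 = 255 days


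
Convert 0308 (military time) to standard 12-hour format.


Hour: 3
3 < 12 → AM

3:08 AM


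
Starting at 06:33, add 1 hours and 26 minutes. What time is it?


Start: 393 minutes from midnight
Add: 86 minutes
Total: 479 minutes
Hours: 479 ÷ 60 = 7 remainder 59

07:59


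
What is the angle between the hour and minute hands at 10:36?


Hour hand = 10×30 + 36×0.5 = 318.0°
Minute hand = 36×6 = 216°
Difference = |318.0 - 216| = 102.0°

102.0°


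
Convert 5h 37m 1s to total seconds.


20221 seconds

Hours: 5 × 3600 = 18000
Minutes: 37 × 60 = 2220
Seconds: 1
Total = 18000 + 2220 + 1 = 20221


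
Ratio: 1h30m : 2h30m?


Duration 1: 90 minutes
Duration 2: 150 minutes
Ratio = 90:150
GCD = 30
Simplified = 3:5
As a decimal: 3/5 = 0.60

3:5 (0.60)


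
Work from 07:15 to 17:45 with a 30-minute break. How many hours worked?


10h 0m (600 minutes)

Total time = (17×60+45) - (7×60+15)
= 1065 - 435 = 630 min
Minus break: 630 - 30 = 600 min
= 10h 0m


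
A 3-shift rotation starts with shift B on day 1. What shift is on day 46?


Shift B

Shifts: A, B, C
Start: B (index 1)
Day 46: (1 + 46 - 1) mod 3
= 46 mod 3
= 1
Index 1 → shift B


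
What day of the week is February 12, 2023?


Zeller's congruence:
q=12, m=14, k=22, j=20
h = (12 + ⌊13×15/5⌋ + 22 + ⌊22/4⌋ + ⌊20/4⌋ - 2×20) mod 7
= (12 + 39 + 22 + 5 + 5 - 40) mod 7
= 43 mod 7 = 1
h=1 → Sunday

Sunday


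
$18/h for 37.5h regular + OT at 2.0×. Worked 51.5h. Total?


Regular: 37.5h × $18 = $675.00
Overtime: 51.5 - 37.5 = 14.0h
OT pay: 14.0h × $18 × 2.0 = $504.00
Total = $675.00 + $504.00 = $1179.00

$1179.00


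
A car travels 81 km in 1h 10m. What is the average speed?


Distance: 81 km
Time: 1h 10m = 70 min = 70/60 = 7/6 hours
Speed = 81 ÷ (7/6) = 81 × 6 / 7 = 486/7 ≈ 69.4 km/h

69.4 km/h


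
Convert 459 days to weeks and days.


Weeks: 459 ÷ 7 = 65 remainder 4

65 weeks 4 days


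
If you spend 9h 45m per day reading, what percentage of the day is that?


40.6%

Time: 585 minutes
Day: 1440 minutes
Percentage = (585/1440) × 100 ≈ 40.6%


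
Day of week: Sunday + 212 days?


Start: Sunday (index 6)
(6 + 212) mod 7
= 218 mod 7
= 1
Index 1 → Tuesday

Tuesday


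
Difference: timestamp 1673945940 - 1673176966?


Difference = 1673945940 - 1673176966 = 768974 seconds
In hours: 768974 / 3600 ≈ 213.6
In days: 768974 / 86400 ≈ 8.90

768974 seconds (213.6 hours / 8.90 days)


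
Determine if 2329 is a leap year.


No

Rules: divisible by 4 AND (not by 100 OR by 400)
2329 ÷ 4 = 582 remainder 1 → not divisible by 4
Not divisible by 4 → not a leap year


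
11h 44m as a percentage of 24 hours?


0.4889 (48.89%)

Total minutes: 11×60 + 44 = 704
Day = 24×60 = 1440 minutes
Fraction = 704/1440 ≈ 0.4889
As a percentage: 704/1440 × 100 ≈ 48.89%


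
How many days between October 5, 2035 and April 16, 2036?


194 days

From October 5, 2035 to April 16, 2036
Rest of October 2035: 31 - 5 = 26
Full months: November 30, December 31, January 31, February 2036 29, March 31
Days into April 2036: 16
Total = 26 + 30 + 31 + 31 + 29 + 31 + 16 = 194 days


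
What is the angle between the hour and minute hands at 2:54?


Hour hand = 2×30 + 54×0.5 = 87.0°
Minute hand = 54×6 = 324°
Difference = |87.0 - 324| = 237.0°
Since > 180°: 360 - 237.0 = 123.0°

123.0°


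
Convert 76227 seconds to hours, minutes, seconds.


Hours: 76227 ÷ 3600 = 21 remainder 627
Minutes: 627 ÷ 60 = 10 remainder 27
Seconds: 27

21h 10m 27s


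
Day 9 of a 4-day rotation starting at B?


Shift B

Shifts: A, B, C, D
Start: B (index 1)
Day 9: (1 + 9 - 1) mod 4
= 9 mod 4
= 1
Index 1 → shift B


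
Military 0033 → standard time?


12:33 AM

Hour: 0
0 → 12 AM (midnight)


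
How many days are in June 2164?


30 days

Month: June (month 6)
June has 30 days


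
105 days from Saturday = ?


Saturday

Start: Saturday (index 5)
(5 + 105) mod 7
= 110 mod 7
= 5
Index 5 → Saturday


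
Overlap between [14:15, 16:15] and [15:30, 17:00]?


45 minutes

Meeting A: 855-975 (in minutes from midnight)
Meeting B: 930-1020
Overlap start = max(855, 930) = 930
Overlap end = min(975, 1020) = 975
Overlap = max(0, 975 - 930) = 45 min


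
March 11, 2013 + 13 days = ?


Start: March 11, 2013
Add 13 days
March 11 + 13 = March 24, 2013

March 24, 2013


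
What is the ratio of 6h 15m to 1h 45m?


Duration 1: 375 minutes
Duration 2: 105 minutes
Ratio = 375:105
GCD = 15
Simplified = 25:7
As a decimal: 25/7 ≈ 3.57

25:7 (3.57)


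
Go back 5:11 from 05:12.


Start: 312 minutes from midnight
Subtract: 311 minutes
Remaining: 312 - 311 = 1
Hours: 0, Minutes: 1

00:01


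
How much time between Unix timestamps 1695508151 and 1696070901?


Difference = 1696070901 - 1695508151 = 562750 seconds
In hours: 562750 / 3600 ≈ 156.3
In days: 562750 / 86400 ≈ 6.51

562750 seconds (156.3 hours / 6.51 days)


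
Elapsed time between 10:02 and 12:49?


End time in minutes: 12×60 + 49 = 769
Start time in minutes: 10×60 + 2 = 602
Difference = 769 - 602 = 167 minutes
= 2 hours 47 minutes

2h 47m


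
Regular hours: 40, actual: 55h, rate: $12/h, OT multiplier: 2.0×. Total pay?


Regular: 40h × $12 = $480.00
Overtime: 55 - 40 = 15h
OT pay: 15h × $12 × 2.0 = $360.00
Total = $480.00 + $360.00 = $840.00

$840.00


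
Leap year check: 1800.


Rules: divisible by 4 AND (not by 100 OR by 400)
1800 ÷ 4 = 450 exactly → divisible by 4
1800 ÷ 100 = 18 exactly → divisible by 100
1800 ÷ 400 = 4 remainder 200 → not divisible by 400
Divisible by 100 but not by 400 → not a leap year

No


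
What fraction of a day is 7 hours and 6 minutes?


0.2958 (29.58%)

Total minutes: 7×60 + 6 = 426
Day = 24×60 = 1440 minutes
Fraction = 426/1440 ≈ 0.2958
As a percentage: 426/1440 × 100 ≈ 29.58%


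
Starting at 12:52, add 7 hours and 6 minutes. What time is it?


Start: 772 minutes from midnight
Add: 426 minutes
Total: 1198 minutes
Hours: 1198 ÷ 60 = 19 remainder 58

19:58


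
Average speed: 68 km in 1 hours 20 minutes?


51.0 km/h

Distance: 68 km
Time: 1h 20m = 80 min = 80/60 = 4/3 hours
Speed = 68 ÷ (4/3) = 68 × 3 / 4 = 204/4 = 51.0 km/h


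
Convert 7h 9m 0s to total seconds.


Hours: 7 × 3600 = 25200
Minutes: 9 × 60 = 540
Seconds: 0
Total = 25200 + 540 + 0 = 25740

25740 seconds


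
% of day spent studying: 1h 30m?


6.3%

Time: 90 minutes
Day: 1440 minutes
Percentage = (90/1440) × 100 ≈ 6.3%


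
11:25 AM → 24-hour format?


Input: 11:25 AM
AM hour stays: 11

11:25


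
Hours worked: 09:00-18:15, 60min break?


8h 15m (495 minutes)

Total time = (18×60+15) - (9×60+0)
= 1095 - 540 = 555 min
Minus break: 555 - 60 = 495 min
= 8h 15m


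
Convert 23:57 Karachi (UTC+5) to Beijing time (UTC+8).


02:57 (next day)

Time difference = UTC+8 - UTC+5 = +3 hours
New hour = (23 + 3) mod 24
= 26 mod 24 = 2
Minutes unchanged → 02:57; 26 ≥ 24 → next day


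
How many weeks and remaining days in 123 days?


17 weeks 4 days

Weeks: 123 ÷ 7 = 17 remainder 4


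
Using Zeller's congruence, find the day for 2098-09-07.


Zeller's congruence:
q=7, m=9, k=98, j=20
h = (7 + ⌊13×10/5⌋ + 98 + ⌊98/4⌋ + ⌊20/4⌋ - 2×20) mod 7
= (7 + 26 + 98 + 24 + 5 - 40) mod 7
= 120 mod 7 = 1
h=1 → Sunday

Sunday


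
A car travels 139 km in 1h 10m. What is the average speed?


Distance: 139 km
Time: 1h 10m = 70 min = 70/60 = 7/6 hours
Speed = 139 ÷ (7/6) = 139 × 6 / 7 = 834/7 ≈ 119.1 km/h

119.1 km/h


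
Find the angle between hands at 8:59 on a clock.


84.5°

Hour hand = 8×30 + 59×0.5 = 269.5°
Minute hand = 59×6 = 354°
Difference = |269.5 - 354| = 84.5°


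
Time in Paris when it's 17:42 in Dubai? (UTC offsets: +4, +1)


14:42

Time difference = UTC+1 - UTC+4 = -3 hours
New hour = (17 -3) mod 24
= 14 mod 24 = 14
Minutes unchanged → 14:42


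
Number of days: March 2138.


31 days

Month: March (month 3)
March has 31 days


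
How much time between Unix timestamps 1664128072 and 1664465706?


Difference = 1664465706 - 1664128072 = 337634 seconds
In hours: 337634 / 3600 ≈ 93.8
In days: 337634 / 86400 ≈ 3.91

337634 seconds (93.8 hours / 3.91 days)


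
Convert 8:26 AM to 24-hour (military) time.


Input: 8:26 AM
AM hour stays: 8

08:26


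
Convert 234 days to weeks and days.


33 weeks 3 days

Weeks: 234 ÷ 7 = 33 remainder 3


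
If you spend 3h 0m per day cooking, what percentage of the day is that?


12.5%

Time: 180 minutes
Day: 1440 minutes
Percentage = (180/1440) × 100 = 12.5%


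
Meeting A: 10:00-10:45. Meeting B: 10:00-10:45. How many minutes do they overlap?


Meeting A: 600-645 (in minutes from midnight)
Meeting B: 600-645
Overlap start = max(600, 600) = 600
Overlap end = min(645, 645) = 645
Overlap = max(0, 645 - 600) = 45 min

45 minutes


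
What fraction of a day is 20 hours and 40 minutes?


Total minutes: 20×60 + 40 = 1240
Day = 24×60 = 1440 minutes
Fraction = 1240/1440 ≈ 0.8611
As a percentage: 1240/1440 × 100 ≈ 86.11%

0.8611 (86.11%)


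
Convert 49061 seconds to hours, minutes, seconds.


Hours: 49061 ÷ 3600 = 13 remainder 2261
Minutes: 2261 ÷ 60 = 37 remainder 41
Seconds: 41

13h 37m 41s


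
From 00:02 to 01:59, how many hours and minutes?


1h 57m

End time in minutes: 1×60 + 59 = 119
Start time in minutes: 0×60 + 2 = 2
Difference = 119 - 2 = 117 minutes
= 1 hours 57 minutes


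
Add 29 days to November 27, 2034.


December 26, 2034

Start: November 27, 2034
Add 29 days
November 27 → December 1: 30 - 27 + 1 = 4 days (29 - 4 = 25 left)
December 1 + 25 = December 26, 2034


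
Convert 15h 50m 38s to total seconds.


57038 seconds

Hours: 15 × 3600 = 54000
Minutes: 50 × 60 = 3000
Seconds: 38
Total = 54000 + 3000 + 38 = 57038


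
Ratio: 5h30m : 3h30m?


Duration 1: 330 minutes
Duration 2: 210 minutes
Ratio = 330:210
GCD = 30
Simplified = 11:7
As a decimal: 11/7 ≈ 1.57

11:7 (1.57)


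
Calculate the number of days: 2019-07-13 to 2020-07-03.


356 days

From July 13, 2019 to July 3, 2020
Rest of July 2019: 31 - 13 = 18
Full months: August 31, September 30, October 31, November 30, December 31, January 31, February 2020 29, March 31, April 30, May 31, June 30
Days into July 2020: 3
Total = 18 + 31 + 30 + 31 + 30 + 31 + 31 + 29 + 31 + 30 + 31 + 30 + 3 = 356 days


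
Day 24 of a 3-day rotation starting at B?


Shift A

Shifts: A, B, C
Start: B (index 1)
Day 24: (1 + 24 - 1) mod 3
= 24 mod 3
= 0
Index 0 → shift A


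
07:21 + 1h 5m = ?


08:26

Start: 441 minutes from midnight
Add: 65 minutes
Total: 506 minutes
Hours: 506 ÷ 60 = 8 remainder 26


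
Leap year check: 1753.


Rules: divisible by 4 AND (not by 100 OR by 400)
1753 ÷ 4 = 438 remainder 1 → not divisible by 4
Not divisible by 4 → not a leap year

No


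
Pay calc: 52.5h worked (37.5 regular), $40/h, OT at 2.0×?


Regular: 37.5h × $40 = $1500.00
Overtime: 52.5 - 37.5 = 15.0h
OT pay: 15.0h × $40 × 2.0 = $1200.00
Total = $1500.00 + $1200.00 = $2700.00

$2700.00


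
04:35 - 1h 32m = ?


03:03

Start: 275 minutes from midnight
Subtract: 92 minutes
Remaining: 275 - 92 = 183
Hours: 3, Minutes: 3


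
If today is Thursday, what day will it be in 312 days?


Start: Thursday (index 3)
(3 + 312) mod 7
= 315 mod 7
= 0
Index 0 → Monday

Monday


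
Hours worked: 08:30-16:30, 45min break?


Total time = (16×60+30) - (8×60+30)
= 990 - 510 = 480 min
Minus break: 480 - 45 = 435 min
= 7h 15m

7h 15m (435 minutes)


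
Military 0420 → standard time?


Hour: 4
4 < 12 → AM

4:20 AM


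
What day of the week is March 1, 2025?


Zeller's congruence:
q=1, m=3, k=25, j=20
h = (1 + ⌊13×4/5⌋ + 25 + ⌊25/4⌋ + ⌊20/4⌋ - 2×20) mod 7
= (1 + 10 + 25 + 6 + 5 - 40) mod 7
= 7 mod 7 = 0
h=0 → Saturday

Saturday


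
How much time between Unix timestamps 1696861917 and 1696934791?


72874 seconds (20.2 hours / 0.84 days)

Difference = 1696934791 - 1696861917 = 72874 seconds
In hours: 72874 / 3600 ≈ 20.2
In days: 72874 / 86400 ≈ 0.84


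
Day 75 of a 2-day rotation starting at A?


Shifts: A, B
Start: A (index 0)
Day 75: (0 + 75 - 1) mod 2
= 74 mod 2
= 0
Index 0 → shift A

Shift A


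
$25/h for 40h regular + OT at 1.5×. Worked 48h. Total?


Regular: 40h × $25 = $1000.00
Overtime: 48 - 40 = 8h
OT pay: 8h × $25 × 1.5 = $300.00
Total = $1000.00 + $300.00 = $1300.00

$1300.00
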